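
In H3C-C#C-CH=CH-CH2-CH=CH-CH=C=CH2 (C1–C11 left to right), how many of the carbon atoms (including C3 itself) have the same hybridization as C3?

C3 is sp (two π bonds).
C1: sp3
C2: sp ✓
C3: sp ✓
C4: sp2
C5: sp2
C6: sp3
C7: sp2
C8: sp2
C9: sp2
C10: sp ✓
C11: sp2
3 carbons are sp.

3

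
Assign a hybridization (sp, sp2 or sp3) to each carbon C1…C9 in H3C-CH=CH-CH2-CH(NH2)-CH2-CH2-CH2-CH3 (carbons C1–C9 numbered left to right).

C1 — 4 σ bonds. Steric number 4, so sp3.
C2 carries 3 σ bonds, plus one π bond, giving a steric number of 3, so it is sp2.
C3: 3 σ bonds, plus one π bond — 3 electron domains, sp2.
C4 is sp3: 4 σ bonds, 4 electron-density regions.
C5 has 4 σ bonds: steric number 4 → sp3.
C6 (4 σ bonds) has steric number 4: sp3.
C7 is sp3: 4 σ bonds, 4 electron-density regions.
C8 carries 4 σ bonds, giving a steric number of 4, so it is sp3.
C9 is sp3: 4 σ bonds, 4 electron-density regions.

C1 sp3, C2 sp2, C3 sp2, C4 sp3, C5 sp3, C6 sp3, C7 sp3, C8 sp3, C9 sp3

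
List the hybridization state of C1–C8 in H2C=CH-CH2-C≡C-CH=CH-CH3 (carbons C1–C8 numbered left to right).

C1: 3 σ bonds, plus one π bond — 3 electron domains, sp2.
C2 carries 3 σ bonds, plus one π bond, giving a steric number of 3, so it is sp2.
C3 has 4 σ bonds: steric number 4 → sp3.
C4: 2 σ bonds, plus two π bonds; 2 regions of electron density → sp.
C5: 2 σ bonds, plus two π bonds; 2 regions of electron density → sp.
C6 carries 3 σ bonds, plus one π bond, giving a steric number of 3, so it is sp2.
C7: 3 σ bonds, plus one π bond; 3 regions of electron density → sp2.
C8 — 4 σ bonds. Steric number 4, so sp3.

C1 sp2, C2 sp2, C3 sp3, C4 sp, C5 sp, C6 sp2, C7 sp2, C8 sp3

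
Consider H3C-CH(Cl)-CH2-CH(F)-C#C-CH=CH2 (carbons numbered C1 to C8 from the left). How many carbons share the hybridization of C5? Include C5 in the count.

C5 is sp (two π bonds).
C1: sp3
C2: sp3
C3: sp3
C4: sp3
C5: sp ✓
C6: sp ✓
C7: sp2
C8: sp2
2 carbons are sp.

2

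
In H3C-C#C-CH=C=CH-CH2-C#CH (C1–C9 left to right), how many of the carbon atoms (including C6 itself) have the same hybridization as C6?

2

C6 is sp2 (one π bond).
C1: sp3
C2: sp
C3: sp
C4: sp2 ✓
C5: sp
C6: sp2 ✓
C7: sp3
C8: sp
C9: sp
2 carbons are sp2.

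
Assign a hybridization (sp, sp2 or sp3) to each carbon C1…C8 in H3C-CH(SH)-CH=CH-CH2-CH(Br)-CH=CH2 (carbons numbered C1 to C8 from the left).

C1 (4 σ bonds) has steric number 4: sp3.
C2 is sp3: 4 σ bonds, 4 electron-density regions.
C3: 3 σ bonds, plus one π bond; 3 regions of electron density → sp2.
C4: 3 σ bonds, plus one π bond; 3 regions of electron density → sp2.
C5 carries 4 σ bonds, giving a steric number of 4, so it is sp3.
C6 — 4 σ bonds. Steric number 4, so sp3.
C7 (3 σ bonds, plus one π bond) has steric number 3: sp2.
C8 has 3 σ bonds, plus one π bond: steric number 3 → sp2.

C1 sp3, C2 sp3, C3 sp2, C4 sp2, C5 sp3, C6 sp3, C7 sp2, C8 sp2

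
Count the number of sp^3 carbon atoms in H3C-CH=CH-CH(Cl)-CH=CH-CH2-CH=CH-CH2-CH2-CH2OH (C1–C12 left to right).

6

C1: sp3 ✓
C2: sp2
C3: sp2
C4: sp3 ✓
C5: sp2
C6: sp2
C7: sp3 ✓
C8: sp2
C9: sp2
C10: sp3 ✓
C11: sp3 ✓
C12: sp3 ✓
C1, C4, C7, C10, C11, C12 → 6 sp3 carbons.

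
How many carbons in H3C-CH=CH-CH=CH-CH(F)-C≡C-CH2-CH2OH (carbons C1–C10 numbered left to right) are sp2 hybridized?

C1: sp3
C2: sp2 ✓
C3: sp2 ✓
C4: sp2 ✓
C5: sp2 ✓
C6: sp3
C7: sp
C8: sp
C9: sp3
C10: sp3
C2, C3, C4, C5 → 4 sp2 carbons.

4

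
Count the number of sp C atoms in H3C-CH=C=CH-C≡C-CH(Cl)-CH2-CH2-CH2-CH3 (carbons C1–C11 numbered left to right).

3

C1: sp3
C2: sp2
C3: sp ✓
C4: sp2
C5: sp ✓
C6: sp ✓
C7: sp3
C8: sp3
C9: sp3
C10: sp3
C11: sp3
C3, C5, C6 → 3 sp carbons.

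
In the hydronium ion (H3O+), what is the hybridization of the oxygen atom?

Three σ bonds + one lone pair = steric number 4 → sp3.

sp³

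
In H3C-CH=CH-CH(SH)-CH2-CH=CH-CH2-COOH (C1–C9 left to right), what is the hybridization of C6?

sp2

C6 — 3 σ bonds, plus one π bond. Steric number 3, so sp2.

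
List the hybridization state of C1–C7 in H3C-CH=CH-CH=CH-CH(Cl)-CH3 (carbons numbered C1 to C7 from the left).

C1 sp3, C2 sp2, C3 sp2, C4 sp2, C5 sp2, C6 sp3, C7 sp3

C1: 4 σ bonds; 4 regions of electron density → sp3.
C2 has 3 σ bonds, plus one π bond: steric number 3 → sp2.
C3 carries 3 σ bonds, plus one π bond, giving a steric number of 3, so it is sp2.
C4 — 3 σ bonds, plus one π bond. Steric number 3, so sp2.
C5 (3 σ bonds, plus one π bond) has steric number 3: sp2.
C6 carries 4 σ bonds, giving a steric number of 4, so it is sp3.
C7 (4 σ bonds) has steric number 4: sp3.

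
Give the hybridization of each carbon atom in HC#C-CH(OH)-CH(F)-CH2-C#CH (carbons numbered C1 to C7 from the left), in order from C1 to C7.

C1 has 2 σ bonds, plus two π bonds: steric number 2 → sp.
C2: 2 σ bonds, plus two π bonds — 2 electron domains, sp.
C3 has 4 σ bonds: steric number 4 → sp3.
C4 carries 4 σ bonds, giving a steric number of 4, so it is sp3.
C5 is sp3: 4 σ bonds, 4 electron-density regions.
C6: 2 σ bonds, plus two π bonds; 2 regions of electron density → sp.
C7: 2 σ bonds, plus two π bonds; 2 regions of electron density → sp.

C1 sp, C2 sp, C3 sp3, C4 sp3, C5 sp3, C6 sp, C7 sp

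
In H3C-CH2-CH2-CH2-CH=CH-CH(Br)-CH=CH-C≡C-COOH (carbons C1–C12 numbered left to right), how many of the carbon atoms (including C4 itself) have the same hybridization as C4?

5

C4 is sp3 (only σ bonds).
C1: sp3 ✓
C2: sp3 ✓
C3: sp3 ✓
C4: sp3 ✓
C5: sp2
C6: sp2
C7: sp3 ✓
C8: sp2
C9: sp2
C10: sp
C11: sp
C12: sp2
5 carbons are sp3.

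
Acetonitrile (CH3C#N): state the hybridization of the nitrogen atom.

N has one σ bond and one lone pair: steric number 2 → sp.

sp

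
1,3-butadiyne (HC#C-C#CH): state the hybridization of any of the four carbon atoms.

Every carbon is part of a C≡C triple bond: two σ regions → sp.

sp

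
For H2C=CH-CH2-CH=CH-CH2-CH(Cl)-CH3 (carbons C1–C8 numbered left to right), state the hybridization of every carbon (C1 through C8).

C1 (3 σ bonds, plus one π bond) has steric number 3: sp2.
C2 — 3 σ bonds, plus one π bond. Steric number 3, so sp2.
C3 has 4 σ bonds: steric number 4 → sp3.
C4 — 3 σ bonds, plus one π bond. Steric number 3, so sp2.
C5 has 3 σ bonds, plus one π bond: steric number 3 → sp2.
C6: 4 σ bonds; 4 regions of electron density → sp3.
C7: 4 σ bonds — 4 electron domains, sp3.
C8 — 4 σ bonds. Steric number 4, so sp3.

C1 sp2, C2 sp2, C3 sp3, C4 sp2, C5 sp2, C6 sp3, C7 sp3, C8 sp3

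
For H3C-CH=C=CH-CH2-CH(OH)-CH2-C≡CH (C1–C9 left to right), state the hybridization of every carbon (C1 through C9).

C1 sp3, C2 sp2, C3 sp, C4 sp2, C5 sp3, C6 sp3, C7 sp3, C8 sp, C9 sp

C1 — 4 σ bonds. Steric number 4, so sp3.
C2 carries 3 σ bonds, plus one π bond, giving a steric number of 3, so it is sp2.
C3 — 2 σ bonds, plus two π bonds. Steric number 2, so sp.
C4 is sp2: 3 σ bonds, plus one π bond, 3 electron-density regions.
C5 has 4 σ bonds: steric number 4 → sp3.
C6 is sp3: 4 σ bonds, 4 electron-density regions.
C7 — 4 σ bonds. Steric number 4, so sp3.
C8: 2 σ bonds, plus two π bonds; 2 regions of electron density → sp.
C9 carries 2 σ bonds, plus two π bonds, giving a steric number of 2, so it is sp.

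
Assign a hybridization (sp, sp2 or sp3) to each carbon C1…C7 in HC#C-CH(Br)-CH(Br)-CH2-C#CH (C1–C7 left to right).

C1 sp, C2 sp, C3 sp3, C4 sp3, C5 sp3, C6 sp, C7 sp

C1 is sp: 2 σ bonds, plus two π bonds, 2 electron-density regions.
C2 has 2 σ bonds, plus two π bonds: steric number 2 → sp.
C3: 4 σ bonds — 4 electron domains, sp3.
C4 carries 4 σ bonds, giving a steric number of 4, so it is sp3.
C5: 4 σ bonds — 4 electron domains, sp3.
C6 carries 2 σ bonds, plus two π bonds, giving a steric number of 2, so it is sp.
C7 has 2 σ bonds, plus two π bonds: steric number 2 → sp.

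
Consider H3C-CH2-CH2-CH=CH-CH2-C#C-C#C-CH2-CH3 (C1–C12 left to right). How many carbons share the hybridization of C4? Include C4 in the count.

2

C4 is sp2 (one π bond).
C1: sp3
C2: sp3
C3: sp3
C4: sp2 ✓
C5: sp2 ✓
C6: sp3
C7: sp
C8: sp
C9: sp
C10: sp
C11: sp3
C12: sp3
2 carbons are sp2.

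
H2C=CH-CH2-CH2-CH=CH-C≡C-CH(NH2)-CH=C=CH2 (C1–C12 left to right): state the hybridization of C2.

C2 carries 3 σ bonds, plus one π bond, giving a steric number of 3, so it is sp2.

sp2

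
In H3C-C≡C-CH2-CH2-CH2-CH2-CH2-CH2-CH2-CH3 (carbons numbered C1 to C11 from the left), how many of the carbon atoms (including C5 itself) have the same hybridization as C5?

9

C5 is sp3 (only σ bonds).
C1: sp3 ✓
C2: sp
C3: sp
C4: sp3 ✓
C5: sp3 ✓
C6: sp3 ✓
C7: sp3 ✓
C8: sp3 ✓
C9: sp3 ✓
C10: sp3 ✓
C11: sp3 ✓
9 carbons are sp3.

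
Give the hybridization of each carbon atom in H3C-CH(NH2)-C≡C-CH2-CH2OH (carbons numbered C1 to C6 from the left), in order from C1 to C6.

C1 is sp3: 4 σ bonds, 4 electron-density regions.
C2 has 4 σ bonds: steric number 4 → sp3.
C3: 2 σ bonds, plus two π bonds — 2 electron domains, sp.
C4: 2 σ bonds, plus two π bonds; 2 regions of electron density → sp.
C5: 4 σ bonds; 4 regions of electron density → sp3.
C6 (4 σ bonds) has steric number 4: sp3.

C1 sp3, C2 sp3, C3 sp, C4 sp, C5 sp3, C6 sp3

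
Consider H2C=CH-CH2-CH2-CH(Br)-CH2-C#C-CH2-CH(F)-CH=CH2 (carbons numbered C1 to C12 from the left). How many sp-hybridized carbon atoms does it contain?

2

C1: sp2
C2: sp2
C3: sp3
C4: sp3
C5: sp3
C6: sp3
C7: sp ✓
C8: sp ✓
C9: sp3
C10: sp3
C11: sp2
C12: sp2
C7, C8 → 2 sp carbons.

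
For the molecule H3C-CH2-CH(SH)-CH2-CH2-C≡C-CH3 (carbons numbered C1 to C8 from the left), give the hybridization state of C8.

C8: 4 σ bonds; 4 regions of electron density → sp3.

sp3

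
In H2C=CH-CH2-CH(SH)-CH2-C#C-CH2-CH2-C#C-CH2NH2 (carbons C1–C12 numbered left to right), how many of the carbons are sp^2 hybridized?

C1: sp2 ✓
C2: sp2 ✓
C3: sp3
C4: sp3
C5: sp3
C6: sp
C7: sp
C8: sp3
C9: sp3
C10: sp
C11: sp
C12: sp3
C1, C2 → 2 sp2 carbons.

2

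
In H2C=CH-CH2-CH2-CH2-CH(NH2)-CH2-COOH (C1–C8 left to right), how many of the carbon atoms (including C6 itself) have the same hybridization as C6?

C6 is sp3 (only σ bonds).
C1: sp2
C2: sp2
C3: sp3 ✓
C4: sp3 ✓
C5: sp3 ✓
C6: sp3 ✓
C7: sp3 ✓
C8: sp2
5 carbons are sp3.

5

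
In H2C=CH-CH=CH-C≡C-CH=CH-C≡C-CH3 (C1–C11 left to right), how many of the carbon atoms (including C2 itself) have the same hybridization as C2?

C2 is sp2 (one π bond).
C1: sp2 ✓
C2: sp2 ✓
C3: sp2 ✓
C4: sp2 ✓
C5: sp
C6: sp
C7: sp2 ✓
C8: sp2 ✓
C9: sp
C10: sp
C11: sp3
6 carbons are sp2.

6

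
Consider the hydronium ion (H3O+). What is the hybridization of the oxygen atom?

sp3

Three σ bonds + one lone pair = steric number 4 → sp3.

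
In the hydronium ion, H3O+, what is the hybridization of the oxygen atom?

Three σ bonds + one lone pair = steric number 4 → sp3.

sp3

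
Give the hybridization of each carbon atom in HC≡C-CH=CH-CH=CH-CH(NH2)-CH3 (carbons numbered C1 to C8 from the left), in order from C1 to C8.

C1 sp, C2 sp, C3 sp2, C4 sp2, C5 sp2, C6 sp2, C7 sp3, C8 sp3

C1 — 2 σ bonds, plus two π bonds. Steric number 2, so sp.
C2 carries 2 σ bonds, plus two π bonds, giving a steric number of 2, so it is sp.
C3 carries 3 σ bonds, plus one π bond, giving a steric number of 3, so it is sp2.
C4 has 3 σ bonds, plus one π bond: steric number 3 → sp2.
C5 — 3 σ bonds, plus one π bond. Steric number 3, so sp2.
C6 (3 σ bonds, plus one π bond) has steric number 3: sp2.
C7: 4 σ bonds; 4 regions of electron density → sp3.
C8: 4 σ bonds; 4 regions of electron density → sp3.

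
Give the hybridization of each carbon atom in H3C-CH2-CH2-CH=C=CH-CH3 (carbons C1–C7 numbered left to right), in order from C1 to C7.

C1 is sp3: 4 σ bonds, 4 electron-density regions.
C2 is sp3: 4 σ bonds, 4 electron-density regions.
C3 carries 4 σ bonds, giving a steric number of 4, so it is sp3.
C4 is sp2: 3 σ bonds, plus one π bond, 3 electron-density regions.
C5: 2 σ bonds, plus two π bonds; 2 regions of electron density → sp.
C6 is sp2: 3 σ bonds, plus one π bond, 3 electron-density regions.
C7 is sp3: 4 σ bonds, 4 electron-density regions.

C1 sp3, C2 sp3, C3 sp3, C4 sp2, C5 sp, C6 sp2, C7 sp3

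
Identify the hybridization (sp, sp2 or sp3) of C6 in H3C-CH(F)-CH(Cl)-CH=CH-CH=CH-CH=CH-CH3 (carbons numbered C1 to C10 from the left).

C6 (3 σ bonds, plus one π bond) has steric number 3: sp2.

sp2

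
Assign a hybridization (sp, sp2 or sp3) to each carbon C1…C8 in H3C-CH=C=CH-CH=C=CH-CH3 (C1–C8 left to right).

C1 sp3, C2 sp2, C3 sp, C4 sp2, C5 sp2, C6 sp, C7 sp2, C8 sp3

C1 is sp3: 4 σ bonds, 4 electron-density regions.
C2: 3 σ bonds, plus one π bond — 3 electron domains, sp2.
C3 carries 2 σ bonds, plus two π bonds, giving a steric number of 2, so it is sp.
C4: 3 σ bonds, plus one π bond; 3 regions of electron density → sp2.
C5 carries 3 σ bonds, plus one π bond, giving a steric number of 3, so it is sp2.
C6: 2 σ bonds, plus two π bonds — 2 electron domains, sp.
C7: 3 σ bonds, plus one π bond — 3 electron domains, sp2.
C8 — 4 σ bonds. Steric number 4, so sp3.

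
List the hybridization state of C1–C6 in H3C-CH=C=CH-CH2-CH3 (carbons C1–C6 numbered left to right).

C1 carries 4 σ bonds, giving a steric number of 4, so it is sp3.
C2 carries 3 σ bonds, plus one π bond, giving a steric number of 3, so it is sp2.
C3 is sp: 2 σ bonds, plus two π bonds, 2 electron-density regions.
C4 has 3 σ bonds, plus one π bond: steric number 3 → sp2.
C5 — 4 σ bonds. Steric number 4, so sp3.
C6: 4 σ bonds; 4 regions of electron density → sp3.

C1 sp3, C2 sp2, C3 sp, C4 sp2, C5 sp3, C6 sp3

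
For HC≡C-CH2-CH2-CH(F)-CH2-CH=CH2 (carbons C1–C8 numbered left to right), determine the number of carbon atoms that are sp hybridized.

C1: sp ✓
C2: sp ✓
C3: sp3
C4: sp3
C5: sp3
C6: sp3
C7: sp2
C8: sp2
C1, C2 → 2 sp carbons.

2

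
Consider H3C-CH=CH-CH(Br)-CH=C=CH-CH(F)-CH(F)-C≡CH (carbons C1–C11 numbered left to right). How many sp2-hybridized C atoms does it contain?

C1: sp3
C2: sp2 ✓
C3: sp2 ✓
C4: sp3
C5: sp2 ✓
C6: sp
C7: sp2 ✓
C8: sp3
C9: sp3
C10: sp
C11: sp
C2, C3, C5, C7 → 4 sp2 carbons.

4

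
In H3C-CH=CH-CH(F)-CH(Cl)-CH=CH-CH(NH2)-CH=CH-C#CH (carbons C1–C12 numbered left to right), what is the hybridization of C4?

C4: 4 σ bonds; 4 regions of electron density → sp3.

sp^3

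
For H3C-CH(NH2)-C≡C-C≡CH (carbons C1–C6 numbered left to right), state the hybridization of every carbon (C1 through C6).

C1 (4 σ bonds) has steric number 4: sp3.
C2 — 4 σ bonds. Steric number 4, so sp3.
C3 has 2 σ bonds, plus two π bonds: steric number 2 → sp.
C4 carries 2 σ bonds, plus two π bonds, giving a steric number of 2, so it is sp.
C5 is sp: 2 σ bonds, plus two π bonds, 2 electron-density regions.
C6 has 2 σ bonds, plus two π bonds: steric number 2 → sp.

C1 sp3, C2 sp3, C3 sp, C4 sp, C5 sp, C6 sp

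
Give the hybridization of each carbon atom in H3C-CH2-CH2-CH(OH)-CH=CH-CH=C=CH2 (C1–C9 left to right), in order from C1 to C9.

C1 has 4 σ bonds: steric number 4 → sp3.
C2 is sp3: 4 σ bonds, 4 electron-density regions.
C3: 4 σ bonds — 4 electron domains, sp3.
C4 is sp3: 4 σ bonds, 4 electron-density regions.
C5 is sp2: 3 σ bonds, plus one π bond, 3 electron-density regions.
C6 carries 3 σ bonds, plus one π bond, giving a steric number of 3, so it is sp2.
C7 (3 σ bonds, plus one π bond) has steric number 3: sp2.
C8 (2 σ bonds, plus two π bonds) has steric number 2: sp.
C9 carries 3 σ bonds, plus one π bond, giving a steric number of 3, so it is sp2.

C1 sp3, C2 sp3, C3 sp3, C4 sp3, C5 sp2, C6 sp2, C7 sp2, C8 sp, C9 sp2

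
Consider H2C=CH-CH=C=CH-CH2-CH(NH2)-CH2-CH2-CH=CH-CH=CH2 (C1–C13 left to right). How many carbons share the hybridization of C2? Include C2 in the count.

8

C2 is sp2 (one π bond).
C1: sp2 ✓
C2: sp2 ✓
C3: sp2 ✓
C4: sp
C5: sp2 ✓
C6: sp3
C7: sp3
C8: sp3
C9: sp3
C10: sp2 ✓
C11: sp2 ✓
C12: sp2 ✓
C13: sp2 ✓
8 carbons are sp2.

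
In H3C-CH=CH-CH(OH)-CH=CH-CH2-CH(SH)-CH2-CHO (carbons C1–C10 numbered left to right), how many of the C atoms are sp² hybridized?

C1: sp3
C2: sp2 ✓
C3: sp2 ✓
C4: sp3
C5: sp2 ✓
C6: sp2 ✓
C7: sp3
C8: sp3
C9: sp3
C10: sp2 ✓
C2, C3, C5, C6, C10 → 5 sp2 carbons.

5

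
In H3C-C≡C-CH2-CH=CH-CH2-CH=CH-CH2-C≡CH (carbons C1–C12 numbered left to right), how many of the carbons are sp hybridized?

4

C1: sp3
C2: sp ✓
C3: sp ✓
C4: sp3
C5: sp2
C6: sp2
C7: sp3
C8: sp2
C9: sp2
C10: sp3
C11: sp ✓
C12: sp ✓
C2, C3, C11, C12 → 4 sp carbons.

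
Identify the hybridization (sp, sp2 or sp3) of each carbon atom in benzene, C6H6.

Every ring carbon has three σ bonds and contributes one p electron to the aromatic π system.

sp²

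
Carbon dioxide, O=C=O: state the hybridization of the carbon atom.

sp

Two σ bonds, two π bonds → steric number 2 → sp.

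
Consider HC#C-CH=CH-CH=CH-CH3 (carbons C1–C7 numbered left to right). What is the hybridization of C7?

sp³

C7 carries 4 σ bonds, giving a steric number of 4, so it is sp3.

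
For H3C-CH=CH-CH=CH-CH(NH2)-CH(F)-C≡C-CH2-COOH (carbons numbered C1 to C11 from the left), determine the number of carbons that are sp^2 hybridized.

5

C1: sp3
C2: sp2 ✓
C3: sp2 ✓
C4: sp2 ✓
C5: sp2 ✓
C6: sp3
C7: sp3
C8: sp
C9: sp
C10: sp3
C11: sp2 ✓
C2, C3, C4, C5, C11 → 5 sp2 carbons.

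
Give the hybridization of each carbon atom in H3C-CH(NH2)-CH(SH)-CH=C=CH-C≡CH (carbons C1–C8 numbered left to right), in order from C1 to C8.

C1 — 4 σ bonds. Steric number 4, so sp3.
C2 (4 σ bonds) has steric number 4: sp3.
C3 is sp3: 4 σ bonds, 4 electron-density regions.
C4 carries 3 σ bonds, plus one π bond, giving a steric number of 3, so it is sp2.
C5: 2 σ bonds, plus two π bonds — 2 electron domains, sp.
C6 is sp2: 3 σ bonds, plus one π bond, 3 electron-density regions.
C7 has 2 σ bonds, plus two π bonds: steric number 2 → sp.
C8: 2 σ bonds, plus two π bonds; 2 regions of electron density → sp.

C1 sp3, C2 sp3, C3 sp3, C4 sp2, C5 sp, C6 sp2, C7 sp, C8 sp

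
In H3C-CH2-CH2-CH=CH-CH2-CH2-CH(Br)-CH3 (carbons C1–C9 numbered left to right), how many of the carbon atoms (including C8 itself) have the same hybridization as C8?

C8 is sp3 (only σ bonds).
C1: sp3 ✓
C2: sp3 ✓
C3: sp3 ✓
C4: sp2
C5: sp2
C6: sp3 ✓
C7: sp3 ✓
C8: sp3 ✓
C9: sp3 ✓
7 carbons are sp3.

7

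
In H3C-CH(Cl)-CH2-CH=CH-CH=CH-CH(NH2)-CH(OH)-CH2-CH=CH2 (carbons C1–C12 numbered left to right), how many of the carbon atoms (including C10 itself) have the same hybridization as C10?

6

C10 is sp3 (only σ bonds).
C1: sp3 ✓
C2: sp3 ✓
C3: sp3 ✓
C4: sp2
C5: sp2
C6: sp2
C7: sp2
C8: sp3 ✓
C9: sp3 ✓
C10: sp3 ✓
C11: sp2
C12: sp2
6 carbons are sp3.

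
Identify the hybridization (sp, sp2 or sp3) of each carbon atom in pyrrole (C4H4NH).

sp²

Each carbon atom: 3 σ bonds, plus one π bond; 3 regions of electron density → sp2.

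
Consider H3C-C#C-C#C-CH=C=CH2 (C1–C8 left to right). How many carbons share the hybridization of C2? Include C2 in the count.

C2 is sp (two π bonds).
C1: sp3
C2: sp ✓
C3: sp ✓
C4: sp ✓
C5: sp ✓
C6: sp2
C7: sp ✓
C8: sp2
5 carbons are sp.

5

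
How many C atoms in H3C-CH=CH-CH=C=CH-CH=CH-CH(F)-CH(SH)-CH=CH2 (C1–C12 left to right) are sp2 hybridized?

8

C1: sp3
C2: sp2 ✓
C3: sp2 ✓
C4: sp2 ✓
C5: sp
C6: sp2 ✓
C7: sp2 ✓
C8: sp2 ✓
C9: sp3
C10: sp3
C11: sp2 ✓
C12: sp2 ✓
C2, C3, C4, C6, C7, C8, C11, C12 → 8 sp2 carbons.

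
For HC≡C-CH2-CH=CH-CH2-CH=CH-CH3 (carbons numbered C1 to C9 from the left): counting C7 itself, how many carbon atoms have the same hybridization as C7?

C7 is sp2 (one π bond).
C1: sp
C2: sp
C3: sp3
C4: sp2 ✓
C5: sp2 ✓
C6: sp3
C7: sp2 ✓
C8: sp2 ✓
C9: sp3
4 carbons are sp2.

4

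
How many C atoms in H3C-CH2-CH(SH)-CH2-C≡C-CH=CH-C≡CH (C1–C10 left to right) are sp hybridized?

4

C1: sp3
C2: sp3
C3: sp3
C4: sp3
C5: sp ✓
C6: sp ✓
C7: sp2
C8: sp2
C9: sp ✓
C10: sp ✓
C5, C6, C9, C10 → 4 sp carbons.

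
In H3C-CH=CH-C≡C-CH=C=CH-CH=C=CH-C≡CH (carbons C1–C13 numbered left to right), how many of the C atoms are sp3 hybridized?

C1: sp3 ✓
C2: sp2
C3: sp2
C4: sp
C5: sp
C6: sp2
C7: sp
C8: sp2
C9: sp2
C10: sp
C11: sp2
C12: sp
C13: sp
C1 → 1 sp3 carbon.

1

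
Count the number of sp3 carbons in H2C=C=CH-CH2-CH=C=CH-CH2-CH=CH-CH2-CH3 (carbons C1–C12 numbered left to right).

4

C1: sp2
C2: sp
C3: sp2
C4: sp3 ✓
C5: sp2
C6: sp
C7: sp2
C8: sp3 ✓
C9: sp2
C10: sp2
C11: sp3 ✓
C12: sp3 ✓
C4, C8, C11, C12 → 4 sp3 carbons.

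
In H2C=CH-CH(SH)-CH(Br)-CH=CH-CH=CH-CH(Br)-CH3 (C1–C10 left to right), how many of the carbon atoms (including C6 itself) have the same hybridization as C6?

6

C6 is sp2 (one π bond).
C1: sp2 ✓
C2: sp2 ✓
C3: sp3
C4: sp3
C5: sp2 ✓
C6: sp2 ✓
C7: sp2 ✓
C8: sp2 ✓
C9: sp3
C10: sp3
6 carbons are sp2.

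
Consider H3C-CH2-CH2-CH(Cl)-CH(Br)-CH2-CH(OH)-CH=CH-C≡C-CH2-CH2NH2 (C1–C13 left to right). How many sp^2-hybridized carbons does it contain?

2

C1: sp3
C2: sp3
C3: sp3
C4: sp3
C5: sp3
C6: sp3
C7: sp3
C8: sp2 ✓
C9: sp2 ✓
C10: sp
C11: sp
C12: sp3
C13: sp3
C8, C9 → 2 sp2 carbons.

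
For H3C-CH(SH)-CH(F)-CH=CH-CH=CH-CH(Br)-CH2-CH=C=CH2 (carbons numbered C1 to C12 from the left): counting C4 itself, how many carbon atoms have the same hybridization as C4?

C4 is sp2 (one π bond).
C1: sp3
C2: sp3
C3: sp3
C4: sp2 ✓
C5: sp2 ✓
C6: sp2 ✓
C7: sp2 ✓
C8: sp3
C9: sp3
C10: sp2 ✓
C11: sp
C12: sp2 ✓
6 carbons are sp2.

6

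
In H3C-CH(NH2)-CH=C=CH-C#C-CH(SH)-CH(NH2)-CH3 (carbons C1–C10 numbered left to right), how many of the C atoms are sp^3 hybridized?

C1: sp3 ✓
C2: sp3 ✓
C3: sp2
C4: sp
C5: sp2
C6: sp
C7: sp
C8: sp3 ✓
C9: sp3 ✓
C10: sp3 ✓
C1, C2, C8, C9, C10 → 5 sp3 carbons.

5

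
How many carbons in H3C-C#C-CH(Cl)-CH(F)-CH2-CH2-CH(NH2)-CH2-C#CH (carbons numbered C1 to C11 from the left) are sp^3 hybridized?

C1: sp3 ✓
C2: sp
C3: sp
C4: sp3 ✓
C5: sp3 ✓
C6: sp3 ✓
C7: sp3 ✓
C8: sp3 ✓
C9: sp3 ✓
C10: sp
C11: sp
C1, C4, C5, C6, C7, C8, C9 → 7 sp3 carbons.

7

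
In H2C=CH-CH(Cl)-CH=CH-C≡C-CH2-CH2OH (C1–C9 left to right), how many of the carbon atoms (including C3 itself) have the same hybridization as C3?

3

C3 is sp3 (only σ bonds).
C1: sp2
C2: sp2
C3: sp3 ✓
C4: sp2
C5: sp2
C6: sp
C7: sp
C8: sp3 ✓
C9: sp3 ✓
3 carbons are sp3.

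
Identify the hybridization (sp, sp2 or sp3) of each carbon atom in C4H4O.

sp²

Each carbon atom carries 3 σ bonds, plus one π bond, giving a steric number of 3, so it is sp2.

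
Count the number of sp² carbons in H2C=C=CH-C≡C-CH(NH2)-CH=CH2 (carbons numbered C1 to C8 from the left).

C1: sp2 ✓
C2: sp
C3: sp2 ✓
C4: sp
C5: sp
C6: sp3
C7: sp2 ✓
C8: sp2 ✓
C1, C3, C7, C8 → 4 sp2 carbons.

4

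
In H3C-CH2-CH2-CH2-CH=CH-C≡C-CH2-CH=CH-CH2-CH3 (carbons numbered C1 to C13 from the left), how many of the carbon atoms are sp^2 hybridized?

C1: sp3
C2: sp3
C3: sp3
C4: sp3
C5: sp2 ✓
C6: sp2 ✓
C7: sp
C8: sp
C9: sp3
C10: sp2 ✓
C11: sp2 ✓
C12: sp3
C13: sp3
C5, C6, C10, C11 → 4 sp2 carbons.

4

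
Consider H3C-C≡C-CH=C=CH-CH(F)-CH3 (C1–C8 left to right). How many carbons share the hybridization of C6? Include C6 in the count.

2

C6 is sp2 (one π bond).
C1: sp3
C2: sp
C3: sp
C4: sp2 ✓
C5: sp
C6: sp2 ✓
C7: sp3
C8: sp3
2 carbons are sp2.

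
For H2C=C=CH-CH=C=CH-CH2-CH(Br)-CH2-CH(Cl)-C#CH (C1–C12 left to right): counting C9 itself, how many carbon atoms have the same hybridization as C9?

C9 is sp3 (only σ bonds).
C1: sp2
C2: sp
C3: sp2
C4: sp2
C5: sp
C6: sp2
C7: sp3 ✓
C8: sp3 ✓
C9: sp3 ✓
C10: sp3 ✓
C11: sp
C12: sp
4 carbons are sp3.

4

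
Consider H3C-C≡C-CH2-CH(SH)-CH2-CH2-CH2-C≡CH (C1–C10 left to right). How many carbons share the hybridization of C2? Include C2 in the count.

4

C2 is sp (two π bonds).
C1: sp3
C2: sp ✓
C3: sp ✓
C4: sp3
C5: sp3
C6: sp3
C7: sp3
C8: sp3
C9: sp ✓
C10: sp ✓
4 carbons are sp.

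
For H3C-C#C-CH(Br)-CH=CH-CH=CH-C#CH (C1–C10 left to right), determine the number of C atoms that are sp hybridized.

C1: sp3
C2: sp ✓
C3: sp ✓
C4: sp3
C5: sp2
C6: sp2
C7: sp2
C8: sp2
C9: sp ✓
C10: sp ✓
C2, C3, C9, C10 → 4 sp carbons.

4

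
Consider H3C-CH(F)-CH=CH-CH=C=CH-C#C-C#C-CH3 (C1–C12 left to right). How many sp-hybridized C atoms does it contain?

C1: sp3
C2: sp3
C3: sp2
C4: sp2
C5: sp2
C6: sp ✓
C7: sp2
C8: sp ✓
C9: sp ✓
C10: sp ✓
C11: sp ✓
C12: sp3
C6, C8, C9, C10, C11 → 5 sp carbons.

5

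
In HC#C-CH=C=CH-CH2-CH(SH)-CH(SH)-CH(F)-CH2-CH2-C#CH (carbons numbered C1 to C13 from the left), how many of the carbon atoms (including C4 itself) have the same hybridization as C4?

C4 is sp (two π bonds).
C1: sp ✓
C2: sp ✓
C3: sp2
C4: sp ✓
C5: sp2
C6: sp3
C7: sp3
C8: sp3
C9: sp3
C10: sp3
C11: sp3
C12: sp ✓
C13: sp ✓
5 carbons are sp.

5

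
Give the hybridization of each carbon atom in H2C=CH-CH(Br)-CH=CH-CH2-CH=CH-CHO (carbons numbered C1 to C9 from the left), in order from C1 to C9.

C1 is sp2: 3 σ bonds, plus one π bond, 3 electron-density regions.
C2: 3 σ bonds, plus one π bond; 3 regions of electron density → sp2.
C3 (4 σ bonds) has steric number 4: sp3.
C4: 3 σ bonds, plus one π bond; 3 regions of electron density → sp2.
C5 — 3 σ bonds, plus one π bond. Steric number 3, so sp2.
C6 (4 σ bonds) has steric number 4: sp3.
C7 has 3 σ bonds, plus one π bond: steric number 3 → sp2.
C8 has 3 σ bonds, plus one π bond: steric number 3 → sp2.
C9 — 3 σ bonds, plus one π bond. Steric number 3, so sp2.

C1 sp2, C2 sp2, C3 sp3, C4 sp2, C5 sp2, C6 sp3, C7 sp2, C8 sp2, C9 sp2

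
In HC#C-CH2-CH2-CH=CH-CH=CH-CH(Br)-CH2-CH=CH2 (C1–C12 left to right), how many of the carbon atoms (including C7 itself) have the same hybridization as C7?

C7 is sp2 (one π bond).
C1: sp
C2: sp
C3: sp3
C4: sp3
C5: sp2 ✓
C6: sp2 ✓
C7: sp2 ✓
C8: sp2 ✓
C9: sp3
C10: sp3
C11: sp2 ✓
C12: sp2 ✓
6 carbons are sp2.

6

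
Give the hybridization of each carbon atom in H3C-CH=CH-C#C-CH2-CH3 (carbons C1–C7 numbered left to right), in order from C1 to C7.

C1 sp3, C2 sp2, C3 sp2, C4 sp, C5 sp, C6 sp3, C7 sp3

C1 carries 4 σ bonds, giving a steric number of 4, so it is sp3.
C2 carries 3 σ bonds, plus one π bond, giving a steric number of 3, so it is sp2.
C3: 3 σ bonds, plus one π bond — 3 electron domains, sp2.
C4: 2 σ bonds, plus two π bonds; 2 regions of electron density → sp.
C5: 2 σ bonds, plus two π bonds — 2 electron domains, sp.
C6 has 4 σ bonds: steric number 4 → sp3.
C7 (4 σ bonds) has steric number 4: sp3.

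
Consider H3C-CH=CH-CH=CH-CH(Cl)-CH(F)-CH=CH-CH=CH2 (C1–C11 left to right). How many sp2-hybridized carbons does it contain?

C1: sp3
C2: sp2 ✓
C3: sp2 ✓
C4: sp2 ✓
C5: sp2 ✓
C6: sp3
C7: sp3
C8: sp2 ✓
C9: sp2 ✓
C10: sp2 ✓
C11: sp2 ✓
C2, C3, C4, C5, C8, C9, C10, C11 → 8 sp2 carbons.

8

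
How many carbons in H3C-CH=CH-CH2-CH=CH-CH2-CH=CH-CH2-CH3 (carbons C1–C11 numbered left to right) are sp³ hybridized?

C1: sp3 ✓
C2: sp2
C3: sp2
C4: sp3 ✓
C5: sp2
C6: sp2
C7: sp3 ✓
C8: sp2
C9: sp2
C10: sp3 ✓
C11: sp3 ✓
C1, C4, C7, C10, C11 → 5 sp3 carbons.

5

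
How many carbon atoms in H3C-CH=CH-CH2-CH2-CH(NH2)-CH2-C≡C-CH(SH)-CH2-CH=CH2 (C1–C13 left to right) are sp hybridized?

C1: sp3
C2: sp2
C3: sp2
C4: sp3
C5: sp3
C6: sp3
C7: sp3
C8: sp ✓
C9: sp ✓
C10: sp3
C11: sp3
C12: sp2
C13: sp2
C8, C9 → 2 sp carbons.

2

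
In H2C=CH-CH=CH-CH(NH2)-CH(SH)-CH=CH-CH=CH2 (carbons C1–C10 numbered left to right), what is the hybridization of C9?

sp^2

C9: 3 σ bonds, plus one π bond; 3 regions of electron density → sp2.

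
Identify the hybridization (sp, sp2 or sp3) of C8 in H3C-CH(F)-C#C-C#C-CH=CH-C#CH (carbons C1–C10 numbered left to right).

sp²

C8 — 3 σ bonds, plus one π bond. Steric number 3, so sp2.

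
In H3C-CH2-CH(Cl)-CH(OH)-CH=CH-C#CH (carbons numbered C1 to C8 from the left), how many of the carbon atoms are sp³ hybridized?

4

C1: sp3 ✓
C2: sp3 ✓
C3: sp3 ✓
C4: sp3 ✓
C5: sp2
C6: sp2
C7: sp
C8: sp
C1, C2, C3, C4 → 4 sp3 carbons.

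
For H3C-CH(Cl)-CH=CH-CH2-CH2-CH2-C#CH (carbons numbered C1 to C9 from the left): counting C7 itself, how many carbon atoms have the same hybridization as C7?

5

C7 is sp3 (only σ bonds).
C1: sp3 ✓
C2: sp3 ✓
C3: sp2
C4: sp2
C5: sp3 ✓
C6: sp3 ✓
C7: sp3 ✓
C8: sp
C9: sp
5 carbons are sp3.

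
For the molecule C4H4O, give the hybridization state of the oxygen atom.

sp²

One O lone pair is in the aromatic π system (p orbital), the other is in an sp2 hybrid in the ring plane; O has two σ bonds + one in-plane lone pair → sp2.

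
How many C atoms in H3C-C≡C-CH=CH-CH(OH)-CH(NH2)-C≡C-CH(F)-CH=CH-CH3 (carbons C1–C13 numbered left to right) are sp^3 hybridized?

5

C1: sp3 ✓
C2: sp
C3: sp
C4: sp2
C5: sp2
C6: sp3 ✓
C7: sp3 ✓
C8: sp
C9: sp
C10: sp3 ✓
C11: sp2
C12: sp2
C13: sp3 ✓
C1, C6, C7, C10, C13 → 5 sp3 carbons.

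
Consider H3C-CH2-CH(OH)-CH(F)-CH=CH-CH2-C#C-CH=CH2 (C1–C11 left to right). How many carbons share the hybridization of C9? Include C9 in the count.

C9 is sp (two π bonds).
C1: sp3
C2: sp3
C3: sp3
C4: sp3
C5: sp2
C6: sp2
C7: sp3
C8: sp ✓
C9: sp ✓
C10: sp2
C11: sp2
2 carbons are sp.

2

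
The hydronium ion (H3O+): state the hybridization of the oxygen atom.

Three σ bonds + one lone pair = steric number 4 → sp3.

sp3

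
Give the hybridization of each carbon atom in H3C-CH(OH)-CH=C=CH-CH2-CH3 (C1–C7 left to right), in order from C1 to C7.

C1 has 4 σ bonds: steric number 4 → sp3.
C2 is sp3: 4 σ bonds, 4 electron-density regions.
C3 (3 σ bonds, plus one π bond) has steric number 3: sp2.
C4: 2 σ bonds, plus two π bonds; 2 regions of electron density → sp.
C5 carries 3 σ bonds, plus one π bond, giving a steric number of 3, so it is sp2.
C6 — 4 σ bonds. Steric number 4, so sp3.
C7: 4 σ bonds; 4 regions of electron density → sp3.

C1 sp3, C2 sp3, C3 sp2, C4 sp, C5 sp2, C6 sp3, C7 sp3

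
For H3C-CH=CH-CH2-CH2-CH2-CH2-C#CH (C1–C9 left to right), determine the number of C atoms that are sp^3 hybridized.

C1: sp3 ✓
C2: sp2
C3: sp2
C4: sp3 ✓
C5: sp3 ✓
C6: sp3 ✓
C7: sp3 ✓
C8: sp
C9: sp
C1, C4, C5, C6, C7 → 5 sp3 carbons.

5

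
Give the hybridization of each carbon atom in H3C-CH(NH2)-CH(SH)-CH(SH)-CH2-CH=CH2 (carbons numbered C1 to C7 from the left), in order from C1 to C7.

C1 sp3, C2 sp3, C3 sp3, C4 sp3, C5 sp3, C6 sp2, C7 sp2

C1 is sp3: 4 σ bonds, 4 electron-density regions.
C2: 4 σ bonds; 4 regions of electron density → sp3.
C3: 4 σ bonds; 4 regions of electron density → sp3.
C4 — 4 σ bonds. Steric number 4, so sp3.
C5 carries 4 σ bonds, giving a steric number of 4, so it is sp3.
C6 has 3 σ bonds, plus one π bond: steric number 3 → sp2.
C7: 3 σ bonds, plus one π bond; 3 regions of electron density → sp2.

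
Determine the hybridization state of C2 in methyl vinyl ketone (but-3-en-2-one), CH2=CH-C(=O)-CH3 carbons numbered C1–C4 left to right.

sp2

C2: 3 σ bonds, plus one π bond — 3 electron domains, sp2.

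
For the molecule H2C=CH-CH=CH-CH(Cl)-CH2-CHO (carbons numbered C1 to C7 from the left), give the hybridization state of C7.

sp^2

C7: 3 σ bonds, plus one π bond — 3 electron domains, sp2.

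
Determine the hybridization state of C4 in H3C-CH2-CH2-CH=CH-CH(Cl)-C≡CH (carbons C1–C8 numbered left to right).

C4 has 3 σ bonds, plus one π bond: steric number 3 → sp2.

sp2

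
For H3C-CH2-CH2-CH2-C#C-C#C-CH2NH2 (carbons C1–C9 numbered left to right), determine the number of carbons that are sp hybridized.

4

C1: sp3
C2: sp3
C3: sp3
C4: sp3
C5: sp ✓
C6: sp ✓
C7: sp ✓
C8: sp ✓
C9: sp3
C5, C6, C7, C8 → 4 sp carbons.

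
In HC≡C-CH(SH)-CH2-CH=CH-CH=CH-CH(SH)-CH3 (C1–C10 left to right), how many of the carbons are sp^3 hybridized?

C1: sp
C2: sp
C3: sp3 ✓
C4: sp3 ✓
C5: sp2
C6: sp2
C7: sp2
C8: sp2
C9: sp3 ✓
C10: sp3 ✓
C3, C4, C9, C10 → 4 sp3 carbons.

4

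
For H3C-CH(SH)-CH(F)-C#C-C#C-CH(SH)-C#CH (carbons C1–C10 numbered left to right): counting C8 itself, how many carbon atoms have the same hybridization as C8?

4

C8 is sp3 (only σ bonds).
C1: sp3 ✓
C2: sp3 ✓
C3: sp3 ✓
C4: sp
C5: sp
C6: sp
C7: sp
C8: sp3 ✓
C9: sp
C10: sp
4 carbons are sp3.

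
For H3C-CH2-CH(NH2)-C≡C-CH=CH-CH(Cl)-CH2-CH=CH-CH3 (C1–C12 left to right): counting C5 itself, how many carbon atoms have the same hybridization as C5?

C5 is sp (two π bonds).
C1: sp3
C2: sp3
C3: sp3
C4: sp ✓
C5: sp ✓
C6: sp2
C7: sp2
C8: sp3
C9: sp3
C10: sp2
C11: sp2
C12: sp3
2 carbons are sp.

2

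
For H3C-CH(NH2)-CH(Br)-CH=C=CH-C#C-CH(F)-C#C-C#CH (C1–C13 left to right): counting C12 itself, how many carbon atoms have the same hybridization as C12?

C12 is sp (two π bonds).
C1: sp3
C2: sp3
C3: sp3
C4: sp2
C5: sp ✓
C6: sp2
C7: sp ✓
C8: sp ✓
C9: sp3
C10: sp ✓
C11: sp ✓
C12: sp ✓
C13: sp ✓
7 carbons are sp.

7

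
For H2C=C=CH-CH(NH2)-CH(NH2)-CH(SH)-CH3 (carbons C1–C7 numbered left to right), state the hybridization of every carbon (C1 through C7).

C1: 3 σ bonds, plus one π bond — 3 electron domains, sp2.
C2 carries 2 σ bonds, plus two π bonds, giving a steric number of 2, so it is sp.
C3: 3 σ bonds, plus one π bond; 3 regions of electron density → sp2.
C4: 4 σ bonds; 4 regions of electron density → sp3.
C5 (4 σ bonds) has steric number 4: sp3.
C6: 4 σ bonds — 4 electron domains, sp3.
C7 carries 4 σ bonds, giving a steric number of 4, so it is sp3.

C1 sp2, C2 sp, C3 sp2, C4 sp3, C5 sp3, C6 sp3, C7 sp3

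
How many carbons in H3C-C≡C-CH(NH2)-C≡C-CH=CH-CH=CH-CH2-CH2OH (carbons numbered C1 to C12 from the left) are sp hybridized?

4

C1: sp3
C2: sp ✓
C3: sp ✓
C4: sp3
C5: sp ✓
C6: sp ✓
C7: sp2
C8: sp2
C9: sp2
C10: sp2
C11: sp3
C12: sp3
C2, C3, C5, C6 → 4 sp carbons.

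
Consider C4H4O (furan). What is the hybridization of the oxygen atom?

One O lone pair is in the aromatic π system (p orbital), the other is in an sp2 hybrid in the ring plane; O has two σ bonds + one in-plane lone pair → sp2.

sp²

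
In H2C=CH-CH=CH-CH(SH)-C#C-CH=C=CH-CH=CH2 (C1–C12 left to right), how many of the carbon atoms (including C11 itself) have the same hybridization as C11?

C11 is sp2 (one π bond).
C1: sp2 ✓
C2: sp2 ✓
C3: sp2 ✓
C4: sp2 ✓
C5: sp3
C6: sp
C7: sp
C8: sp2 ✓
C9: sp
C10: sp2 ✓
C11: sp2 ✓
C12: sp2 ✓
8 carbons are sp2.

8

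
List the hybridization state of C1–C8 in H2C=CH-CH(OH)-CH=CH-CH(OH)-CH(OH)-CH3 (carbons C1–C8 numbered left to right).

C1 has 3 σ bonds, plus one π bond: steric number 3 → sp2.
C2 is sp2: 3 σ bonds, plus one π bond, 3 electron-density regions.
C3 — 4 σ bonds. Steric number 4, so sp3.
C4 carries 3 σ bonds, plus one π bond, giving a steric number of 3, so it is sp2.
C5 has 3 σ bonds, plus one π bond: steric number 3 → sp2.
C6: 4 σ bonds — 4 electron domains, sp3.
C7: 4 σ bonds; 4 regions of electron density → sp3.
C8 is sp3: 4 σ bonds, 4 electron-density regions.

C1 sp2, C2 sp2, C3 sp3, C4 sp2, C5 sp2, C6 sp3, C7 sp3, C8 sp3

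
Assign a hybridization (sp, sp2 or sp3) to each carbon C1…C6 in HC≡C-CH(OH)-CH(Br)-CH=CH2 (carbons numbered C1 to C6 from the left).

C1 sp, C2 sp, C3 sp3, C4 sp3, C5 sp2, C6 sp2

C1 — 2 σ bonds, plus two π bonds. Steric number 2, so sp.
C2 is sp: 2 σ bonds, plus two π bonds, 2 electron-density regions.
C3: 4 σ bonds — 4 electron domains, sp3.
C4 has 4 σ bonds: steric number 4 → sp3.
C5 has 3 σ bonds, plus one π bond: steric number 3 → sp2.
C6 (3 σ bonds, plus one π bond) has steric number 3: sp2.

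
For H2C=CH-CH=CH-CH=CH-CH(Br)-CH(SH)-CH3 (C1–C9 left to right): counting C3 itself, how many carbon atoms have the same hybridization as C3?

6

C3 is sp2 (one π bond).
C1: sp2 ✓
C2: sp2 ✓
C3: sp2 ✓
C4: sp2 ✓
C5: sp2 ✓
C6: sp2 ✓
C7: sp3
C8: sp3
C9: sp3
6 carbons are sp2.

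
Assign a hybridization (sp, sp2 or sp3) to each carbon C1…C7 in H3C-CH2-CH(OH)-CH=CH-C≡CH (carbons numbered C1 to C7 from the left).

C1 carries 4 σ bonds, giving a steric number of 4, so it is sp3.
C2: 4 σ bonds — 4 electron domains, sp3.
C3 has 4 σ bonds: steric number 4 → sp3.
C4 is sp2: 3 σ bonds, plus one π bond, 3 electron-density regions.
C5 is sp2: 3 σ bonds, plus one π bond, 3 electron-density regions.
C6: 2 σ bonds, plus two π bonds; 2 regions of electron density → sp.
C7 — 2 σ bonds, plus two π bonds. Steric number 2, so sp.

C1 sp3, C2 sp3, C3 sp3, C4 sp2, C5 sp2, C6 sp, C7 sp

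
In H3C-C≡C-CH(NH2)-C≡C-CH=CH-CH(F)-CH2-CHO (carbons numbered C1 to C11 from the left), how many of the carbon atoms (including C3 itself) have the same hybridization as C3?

C3 is sp (two π bonds).
C1: sp3
C2: sp ✓
C3: sp ✓
C4: sp3
C5: sp ✓
C6: sp ✓
C7: sp2
C8: sp2
C9: sp3
C10: sp3
C11: sp2
4 carbons are sp.

4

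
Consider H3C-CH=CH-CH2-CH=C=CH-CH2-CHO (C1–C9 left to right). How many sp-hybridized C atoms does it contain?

C1: sp3
C2: sp2
C3: sp2
C4: sp3
C5: sp2
C6: sp ✓
C7: sp2
C8: sp3
C9: sp2
C6 → 1 sp carbon.

1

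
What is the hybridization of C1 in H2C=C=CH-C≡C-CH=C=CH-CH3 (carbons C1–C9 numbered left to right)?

C1: 3 σ bonds, plus one π bond; 3 regions of electron density → sp2.

sp^2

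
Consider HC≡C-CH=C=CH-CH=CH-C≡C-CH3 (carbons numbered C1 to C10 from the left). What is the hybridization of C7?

C7 — 3 σ bonds, plus one π bond. Steric number 3, so sp2.

sp²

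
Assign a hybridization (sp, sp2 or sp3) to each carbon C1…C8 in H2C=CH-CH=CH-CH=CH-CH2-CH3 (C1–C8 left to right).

C1 is sp2: 3 σ bonds, plus one π bond, 3 electron-density regions.
C2 carries 3 σ bonds, plus one π bond, giving a steric number of 3, so it is sp2.
C3 (3 σ bonds, plus one π bond) has steric number 3: sp2.
C4 has 3 σ bonds, plus one π bond: steric number 3 → sp2.
C5 has 3 σ bonds, plus one π bond: steric number 3 → sp2.
C6 (3 σ bonds, plus one π bond) has steric number 3: sp2.
C7 (4 σ bonds) has steric number 4: sp3.
C8: 4 σ bonds; 4 regions of electron density → sp3.

C1 sp2, C2 sp2, C3 sp2, C4 sp2, C5 sp2, C6 sp2, C7 sp3, C8 sp3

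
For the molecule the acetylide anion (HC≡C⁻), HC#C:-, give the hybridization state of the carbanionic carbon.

sp

One σ bond + one lone pair = steric number 2 → sp.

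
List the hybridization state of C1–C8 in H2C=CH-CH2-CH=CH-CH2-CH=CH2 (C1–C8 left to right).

C1 is sp2: 3 σ bonds, plus one π bond, 3 electron-density regions.
C2 carries 3 σ bonds, plus one π bond, giving a steric number of 3, so it is sp2.
C3 carries 4 σ bonds, giving a steric number of 4, so it is sp3.
C4 — 3 σ bonds, plus one π bond. Steric number 3, so sp2.
C5 has 3 σ bonds, plus one π bond: steric number 3 → sp2.
C6 carries 4 σ bonds, giving a steric number of 4, so it is sp3.
C7 — 3 σ bonds, plus one π bond. Steric number 3, so sp2.
C8 is sp2: 3 σ bonds, plus one π bond, 3 electron-density regions.

C1 sp2, C2 sp2, C3 sp3, C4 sp2, C5 sp2, C6 sp3, C7 sp2, C8 sp2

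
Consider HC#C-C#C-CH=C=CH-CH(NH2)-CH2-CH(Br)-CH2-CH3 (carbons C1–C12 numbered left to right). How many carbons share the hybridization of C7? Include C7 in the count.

2

C7 is sp2 (one π bond).
C1: sp
C2: sp
C3: sp
C4: sp
C5: sp2 ✓
C6: sp
C7: sp2 ✓
C8: sp3
C9: sp3
C10: sp3
C11: sp3
C12: sp3
2 carbons are sp2.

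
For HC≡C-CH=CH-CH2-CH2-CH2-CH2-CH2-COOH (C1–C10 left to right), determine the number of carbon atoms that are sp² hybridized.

3

C1: sp
C2: sp
C3: sp2 ✓
C4: sp2 ✓
C5: sp3
C6: sp3
C7: sp3
C8: sp3
C9: sp3
C10: sp2 ✓
C3, C4, C10 → 3 sp2 carbons.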